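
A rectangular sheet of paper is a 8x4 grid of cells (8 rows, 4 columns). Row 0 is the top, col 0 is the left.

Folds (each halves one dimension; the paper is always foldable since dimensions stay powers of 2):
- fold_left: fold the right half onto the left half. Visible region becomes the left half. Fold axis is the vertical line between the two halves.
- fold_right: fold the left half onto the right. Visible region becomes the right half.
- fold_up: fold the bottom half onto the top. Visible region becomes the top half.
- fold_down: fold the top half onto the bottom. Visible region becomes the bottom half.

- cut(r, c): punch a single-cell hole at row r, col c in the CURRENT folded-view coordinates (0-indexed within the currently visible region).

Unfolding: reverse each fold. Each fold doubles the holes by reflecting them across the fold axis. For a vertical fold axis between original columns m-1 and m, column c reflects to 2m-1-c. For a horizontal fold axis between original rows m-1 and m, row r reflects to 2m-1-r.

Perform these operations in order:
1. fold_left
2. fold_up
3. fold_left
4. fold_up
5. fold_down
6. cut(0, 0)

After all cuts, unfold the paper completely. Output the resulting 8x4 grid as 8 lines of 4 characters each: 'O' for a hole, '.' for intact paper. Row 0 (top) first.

Answer: OOOO
OOOO
OOOO
OOOO
OOOO
OOOO
OOOO
OOOO

Derivation:
Op 1 fold_left: fold axis v@2; visible region now rows[0,8) x cols[0,2) = 8x2
Op 2 fold_up: fold axis h@4; visible region now rows[0,4) x cols[0,2) = 4x2
Op 3 fold_left: fold axis v@1; visible region now rows[0,4) x cols[0,1) = 4x1
Op 4 fold_up: fold axis h@2; visible region now rows[0,2) x cols[0,1) = 2x1
Op 5 fold_down: fold axis h@1; visible region now rows[1,2) x cols[0,1) = 1x1
Op 6 cut(0, 0): punch at orig (1,0); cuts so far [(1, 0)]; region rows[1,2) x cols[0,1) = 1x1
Unfold 1 (reflect across h@1): 2 holes -> [(0, 0), (1, 0)]
Unfold 2 (reflect across h@2): 4 holes -> [(0, 0), (1, 0), (2, 0), (3, 0)]
Unfold 3 (reflect across v@1): 8 holes -> [(0, 0), (0, 1), (1, 0), (1, 1), (2, 0), (2, 1), (3, 0), (3, 1)]
Unfold 4 (reflect across h@4): 16 holes -> [(0, 0), (0, 1), (1, 0), (1, 1), (2, 0), (2, 1), (3, 0), (3, 1), (4, 0), (4, 1), (5, 0), (5, 1), (6, 0), (6, 1), (7, 0), (7, 1)]
Unfold 5 (reflect across v@2): 32 holes -> [(0, 0), (0, 1), (0, 2), (0, 3), (1, 0), (1, 1), (1, 2), (1, 3), (2, 0), (2, 1), (2, 2), (2, 3), (3, 0), (3, 1), (3, 2), (3, 3), (4, 0), (4, 1), (4, 2), (4, 3), (5, 0), (5, 1), (5, 2), (5, 3), (6, 0), (6, 1), (6, 2), (6, 3), (7, 0), (7, 1), (7, 2), (7, 3)]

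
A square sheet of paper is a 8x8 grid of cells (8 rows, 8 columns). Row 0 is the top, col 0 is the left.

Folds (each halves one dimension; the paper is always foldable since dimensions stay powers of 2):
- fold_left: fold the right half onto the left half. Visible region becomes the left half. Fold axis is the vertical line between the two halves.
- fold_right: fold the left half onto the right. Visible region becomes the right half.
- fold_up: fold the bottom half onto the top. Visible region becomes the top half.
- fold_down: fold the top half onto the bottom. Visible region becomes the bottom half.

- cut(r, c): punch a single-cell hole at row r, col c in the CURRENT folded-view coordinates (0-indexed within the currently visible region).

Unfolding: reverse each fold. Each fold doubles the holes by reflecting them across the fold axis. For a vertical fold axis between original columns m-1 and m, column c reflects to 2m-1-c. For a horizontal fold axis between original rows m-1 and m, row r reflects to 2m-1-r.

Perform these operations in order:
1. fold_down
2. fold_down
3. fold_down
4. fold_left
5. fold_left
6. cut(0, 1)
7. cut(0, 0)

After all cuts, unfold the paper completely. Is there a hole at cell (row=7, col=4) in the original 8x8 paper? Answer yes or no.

Op 1 fold_down: fold axis h@4; visible region now rows[4,8) x cols[0,8) = 4x8
Op 2 fold_down: fold axis h@6; visible region now rows[6,8) x cols[0,8) = 2x8
Op 3 fold_down: fold axis h@7; visible region now rows[7,8) x cols[0,8) = 1x8
Op 4 fold_left: fold axis v@4; visible region now rows[7,8) x cols[0,4) = 1x4
Op 5 fold_left: fold axis v@2; visible region now rows[7,8) x cols[0,2) = 1x2
Op 6 cut(0, 1): punch at orig (7,1); cuts so far [(7, 1)]; region rows[7,8) x cols[0,2) = 1x2
Op 7 cut(0, 0): punch at orig (7,0); cuts so far [(7, 0), (7, 1)]; region rows[7,8) x cols[0,2) = 1x2
Unfold 1 (reflect across v@2): 4 holes -> [(7, 0), (7, 1), (7, 2), (7, 3)]
Unfold 2 (reflect across v@4): 8 holes -> [(7, 0), (7, 1), (7, 2), (7, 3), (7, 4), (7, 5), (7, 6), (7, 7)]
Unfold 3 (reflect across h@7): 16 holes -> [(6, 0), (6, 1), (6, 2), (6, 3), (6, 4), (6, 5), (6, 6), (6, 7), (7, 0), (7, 1), (7, 2), (7, 3), (7, 4), (7, 5), (7, 6), (7, 7)]
Unfold 4 (reflect across h@6): 32 holes -> [(4, 0), (4, 1), (4, 2), (4, 3), (4, 4), (4, 5), (4, 6), (4, 7), (5, 0), (5, 1), (5, 2), (5, 3), (5, 4), (5, 5), (5, 6), (5, 7), (6, 0), (6, 1), (6, 2), (6, 3), (6, 4), (6, 5), (6, 6), (6, 7), (7, 0), (7, 1), (7, 2), (7, 3), (7, 4), (7, 5), (7, 6), (7, 7)]
Unfold 5 (reflect across h@4): 64 holes -> [(0, 0), (0, 1), (0, 2), (0, 3), (0, 4), (0, 5), (0, 6), (0, 7), (1, 0), (1, 1), (1, 2), (1, 3), (1, 4), (1, 5), (1, 6), (1, 7), (2, 0), (2, 1), (2, 2), (2, 3), (2, 4), (2, 5), (2, 6), (2, 7), (3, 0), (3, 1), (3, 2), (3, 3), (3, 4), (3, 5), (3, 6), (3, 7), (4, 0), (4, 1), (4, 2), (4, 3), (4, 4), (4, 5), (4, 6), (4, 7), (5, 0), (5, 1), (5, 2), (5, 3), (5, 4), (5, 5), (5, 6), (5, 7), (6, 0), (6, 1), (6, 2), (6, 3), (6, 4), (6, 5), (6, 6), (6, 7), (7, 0), (7, 1), (7, 2), (7, 3), (7, 4), (7, 5), (7, 6), (7, 7)]
Holes: [(0, 0), (0, 1), (0, 2), (0, 3), (0, 4), (0, 5), (0, 6), (0, 7), (1, 0), (1, 1), (1, 2), (1, 3), (1, 4), (1, 5), (1, 6), (1, 7), (2, 0), (2, 1), (2, 2), (2, 3), (2, 4), (2, 5), (2, 6), (2, 7), (3, 0), (3, 1), (3, 2), (3, 3), (3, 4), (3, 5), (3, 6), (3, 7), (4, 0), (4, 1), (4, 2), (4, 3), (4, 4), (4, 5), (4, 6), (4, 7), (5, 0), (5, 1), (5, 2), (5, 3), (5, 4), (5, 5), (5, 6), (5, 7), (6, 0), (6, 1), (6, 2), (6, 3), (6, 4), (6, 5), (6, 6), (6, 7), (7, 0), (7, 1), (7, 2), (7, 3), (7, 4), (7, 5), (7, 6), (7, 7)]

Answer: yes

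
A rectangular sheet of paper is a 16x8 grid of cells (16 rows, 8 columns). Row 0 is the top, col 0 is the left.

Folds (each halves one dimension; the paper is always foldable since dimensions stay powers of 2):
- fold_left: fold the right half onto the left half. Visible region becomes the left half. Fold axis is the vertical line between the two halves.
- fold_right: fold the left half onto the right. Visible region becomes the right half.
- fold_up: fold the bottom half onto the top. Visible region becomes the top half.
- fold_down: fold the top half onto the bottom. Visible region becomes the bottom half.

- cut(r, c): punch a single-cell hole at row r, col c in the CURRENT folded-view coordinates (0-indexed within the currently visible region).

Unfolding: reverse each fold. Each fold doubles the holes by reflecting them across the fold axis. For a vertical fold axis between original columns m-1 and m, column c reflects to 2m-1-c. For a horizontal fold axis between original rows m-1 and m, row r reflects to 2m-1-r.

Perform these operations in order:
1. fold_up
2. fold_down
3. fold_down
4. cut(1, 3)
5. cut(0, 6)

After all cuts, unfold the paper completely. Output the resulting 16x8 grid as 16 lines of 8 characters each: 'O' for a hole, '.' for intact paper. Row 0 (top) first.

Answer: ...O....
......O.
......O.
...O....
...O....
......O.
......O.
...O....
...O....
......O.
......O.
...O....
...O....
......O.
......O.
...O....

Derivation:
Op 1 fold_up: fold axis h@8; visible region now rows[0,8) x cols[0,8) = 8x8
Op 2 fold_down: fold axis h@4; visible region now rows[4,8) x cols[0,8) = 4x8
Op 3 fold_down: fold axis h@6; visible region now rows[6,8) x cols[0,8) = 2x8
Op 4 cut(1, 3): punch at orig (7,3); cuts so far [(7, 3)]; region rows[6,8) x cols[0,8) = 2x8
Op 5 cut(0, 6): punch at orig (6,6); cuts so far [(6, 6), (7, 3)]; region rows[6,8) x cols[0,8) = 2x8
Unfold 1 (reflect across h@6): 4 holes -> [(4, 3), (5, 6), (6, 6), (7, 3)]
Unfold 2 (reflect across h@4): 8 holes -> [(0, 3), (1, 6), (2, 6), (3, 3), (4, 3), (5, 6), (6, 6), (7, 3)]
Unfold 3 (reflect across h@8): 16 holes -> [(0, 3), (1, 6), (2, 6), (3, 3), (4, 3), (5, 6), (6, 6), (7, 3), (8, 3), (9, 6), (10, 6), (11, 3), (12, 3), (13, 6), (14, 6), (15, 3)]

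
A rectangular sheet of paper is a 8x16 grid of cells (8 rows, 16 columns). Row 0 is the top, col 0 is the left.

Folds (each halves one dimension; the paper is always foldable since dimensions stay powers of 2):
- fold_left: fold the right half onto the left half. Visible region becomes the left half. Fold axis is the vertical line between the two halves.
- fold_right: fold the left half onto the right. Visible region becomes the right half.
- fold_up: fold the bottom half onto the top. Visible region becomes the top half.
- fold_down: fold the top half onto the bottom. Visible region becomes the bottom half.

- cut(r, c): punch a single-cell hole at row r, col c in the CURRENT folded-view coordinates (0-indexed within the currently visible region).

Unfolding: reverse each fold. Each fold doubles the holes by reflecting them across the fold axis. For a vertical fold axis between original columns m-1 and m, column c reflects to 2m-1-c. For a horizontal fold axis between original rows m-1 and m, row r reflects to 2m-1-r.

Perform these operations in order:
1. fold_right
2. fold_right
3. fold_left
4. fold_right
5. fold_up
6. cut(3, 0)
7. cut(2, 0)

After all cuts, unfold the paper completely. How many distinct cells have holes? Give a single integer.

Answer: 64

Derivation:
Op 1 fold_right: fold axis v@8; visible region now rows[0,8) x cols[8,16) = 8x8
Op 2 fold_right: fold axis v@12; visible region now rows[0,8) x cols[12,16) = 8x4
Op 3 fold_left: fold axis v@14; visible region now rows[0,8) x cols[12,14) = 8x2
Op 4 fold_right: fold axis v@13; visible region now rows[0,8) x cols[13,14) = 8x1
Op 5 fold_up: fold axis h@4; visible region now rows[0,4) x cols[13,14) = 4x1
Op 6 cut(3, 0): punch at orig (3,13); cuts so far [(3, 13)]; region rows[0,4) x cols[13,14) = 4x1
Op 7 cut(2, 0): punch at orig (2,13); cuts so far [(2, 13), (3, 13)]; region rows[0,4) x cols[13,14) = 4x1
Unfold 1 (reflect across h@4): 4 holes -> [(2, 13), (3, 13), (4, 13), (5, 13)]
Unfold 2 (reflect across v@13): 8 holes -> [(2, 12), (2, 13), (3, 12), (3, 13), (4, 12), (4, 13), (5, 12), (5, 13)]
Unfold 3 (reflect across v@14): 16 holes -> [(2, 12), (2, 13), (2, 14), (2, 15), (3, 12), (3, 13), (3, 14), (3, 15), (4, 12), (4, 13), (4, 14), (4, 15), (5, 12), (5, 13), (5, 14), (5, 15)]
Unfold 4 (reflect across v@12): 32 holes -> [(2, 8), (2, 9), (2, 10), (2, 11), (2, 12), (2, 13), (2, 14), (2, 15), (3, 8), (3, 9), (3, 10), (3, 11), (3, 12), (3, 13), (3, 14), (3, 15), (4, 8), (4, 9), (4, 10), (4, 11), (4, 12), (4, 13), (4, 14), (4, 15), (5, 8), (5, 9), (5, 10), (5, 11), (5, 12), (5, 13), (5, 14), (5, 15)]
Unfold 5 (reflect across v@8): 64 holes -> [(2, 0), (2, 1), (2, 2), (2, 3), (2, 4), (2, 5), (2, 6), (2, 7), (2, 8), (2, 9), (2, 10), (2, 11), (2, 12), (2, 13), (2, 14), (2, 15), (3, 0), (3, 1), (3, 2), (3, 3), (3, 4), (3, 5), (3, 6), (3, 7), (3, 8), (3, 9), (3, 10), (3, 11), (3, 12), (3, 13), (3, 14), (3, 15), (4, 0), (4, 1), (4, 2), (4, 3), (4, 4), (4, 5), (4, 6), (4, 7), (4, 8), (4, 9), (4, 10), (4, 11), (4, 12), (4, 13), (4, 14), (4, 15), (5, 0), (5, 1), (5, 2), (5, 3), (5, 4), (5, 5), (5, 6), (5, 7), (5, 8), (5, 9), (5, 10), (5, 11), (5, 12), (5, 13), (5, 14), (5, 15)]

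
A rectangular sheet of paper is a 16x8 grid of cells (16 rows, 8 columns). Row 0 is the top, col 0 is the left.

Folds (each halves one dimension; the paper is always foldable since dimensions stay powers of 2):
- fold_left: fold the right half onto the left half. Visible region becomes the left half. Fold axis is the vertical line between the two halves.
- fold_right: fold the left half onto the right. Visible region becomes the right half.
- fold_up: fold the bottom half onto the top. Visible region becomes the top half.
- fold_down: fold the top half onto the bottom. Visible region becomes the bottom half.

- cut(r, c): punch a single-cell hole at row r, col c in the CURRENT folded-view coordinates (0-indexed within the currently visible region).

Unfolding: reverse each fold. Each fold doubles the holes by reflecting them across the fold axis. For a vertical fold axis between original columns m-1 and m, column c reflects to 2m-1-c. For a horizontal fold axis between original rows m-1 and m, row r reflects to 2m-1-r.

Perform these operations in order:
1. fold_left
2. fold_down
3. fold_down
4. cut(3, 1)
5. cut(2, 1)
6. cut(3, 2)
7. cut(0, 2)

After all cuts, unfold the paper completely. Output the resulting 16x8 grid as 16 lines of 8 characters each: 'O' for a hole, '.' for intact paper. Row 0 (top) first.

Op 1 fold_left: fold axis v@4; visible region now rows[0,16) x cols[0,4) = 16x4
Op 2 fold_down: fold axis h@8; visible region now rows[8,16) x cols[0,4) = 8x4
Op 3 fold_down: fold axis h@12; visible region now rows[12,16) x cols[0,4) = 4x4
Op 4 cut(3, 1): punch at orig (15,1); cuts so far [(15, 1)]; region rows[12,16) x cols[0,4) = 4x4
Op 5 cut(2, 1): punch at orig (14,1); cuts so far [(14, 1), (15, 1)]; region rows[12,16) x cols[0,4) = 4x4
Op 6 cut(3, 2): punch at orig (15,2); cuts so far [(14, 1), (15, 1), (15, 2)]; region rows[12,16) x cols[0,4) = 4x4
Op 7 cut(0, 2): punch at orig (12,2); cuts so far [(12, 2), (14, 1), (15, 1), (15, 2)]; region rows[12,16) x cols[0,4) = 4x4
Unfold 1 (reflect across h@12): 8 holes -> [(8, 1), (8, 2), (9, 1), (11, 2), (12, 2), (14, 1), (15, 1), (15, 2)]
Unfold 2 (reflect across h@8): 16 holes -> [(0, 1), (0, 2), (1, 1), (3, 2), (4, 2), (6, 1), (7, 1), (7, 2), (8, 1), (8, 2), (9, 1), (11, 2), (12, 2), (14, 1), (15, 1), (15, 2)]
Unfold 3 (reflect across v@4): 32 holes -> [(0, 1), (0, 2), (0, 5), (0, 6), (1, 1), (1, 6), (3, 2), (3, 5), (4, 2), (4, 5), (6, 1), (6, 6), (7, 1), (7, 2), (7, 5), (7, 6), (8, 1), (8, 2), (8, 5), (8, 6), (9, 1), (9, 6), (11, 2), (11, 5), (12, 2), (12, 5), (14, 1), (14, 6), (15, 1), (15, 2), (15, 5), (15, 6)]

Answer: .OO..OO.
.O....O.
........
..O..O..
..O..O..
........
.O....O.
.OO..OO.
.OO..OO.
.O....O.
........
..O..O..
..O..O..
........
.O....O.
.OO..OO.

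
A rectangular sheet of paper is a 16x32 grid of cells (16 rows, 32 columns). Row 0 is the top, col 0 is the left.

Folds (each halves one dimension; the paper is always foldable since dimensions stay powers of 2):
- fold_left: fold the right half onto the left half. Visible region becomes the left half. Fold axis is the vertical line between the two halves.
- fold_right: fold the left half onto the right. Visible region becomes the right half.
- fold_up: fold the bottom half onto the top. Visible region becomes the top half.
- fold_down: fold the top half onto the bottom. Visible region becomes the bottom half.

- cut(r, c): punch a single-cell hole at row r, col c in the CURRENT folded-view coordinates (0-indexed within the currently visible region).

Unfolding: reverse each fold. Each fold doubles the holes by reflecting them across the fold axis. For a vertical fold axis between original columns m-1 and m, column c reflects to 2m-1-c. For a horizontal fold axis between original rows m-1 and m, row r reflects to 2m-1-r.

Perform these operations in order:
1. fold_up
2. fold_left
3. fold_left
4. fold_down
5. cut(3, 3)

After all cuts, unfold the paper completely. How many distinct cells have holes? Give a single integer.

Answer: 16

Derivation:
Op 1 fold_up: fold axis h@8; visible region now rows[0,8) x cols[0,32) = 8x32
Op 2 fold_left: fold axis v@16; visible region now rows[0,8) x cols[0,16) = 8x16
Op 3 fold_left: fold axis v@8; visible region now rows[0,8) x cols[0,8) = 8x8
Op 4 fold_down: fold axis h@4; visible region now rows[4,8) x cols[0,8) = 4x8
Op 5 cut(3, 3): punch at orig (7,3); cuts so far [(7, 3)]; region rows[4,8) x cols[0,8) = 4x8
Unfold 1 (reflect across h@4): 2 holes -> [(0, 3), (7, 3)]
Unfold 2 (reflect across v@8): 4 holes -> [(0, 3), (0, 12), (7, 3), (7, 12)]
Unfold 3 (reflect across v@16): 8 holes -> [(0, 3), (0, 12), (0, 19), (0, 28), (7, 3), (7, 12), (7, 19), (7, 28)]
Unfold 4 (reflect across h@8): 16 holes -> [(0, 3), (0, 12), (0, 19), (0, 28), (7, 3), (7, 12), (7, 19), (7, 28), (8, 3), (8, 12), (8, 19), (8, 28), (15, 3), (15, 12), (15, 19), (15, 28)]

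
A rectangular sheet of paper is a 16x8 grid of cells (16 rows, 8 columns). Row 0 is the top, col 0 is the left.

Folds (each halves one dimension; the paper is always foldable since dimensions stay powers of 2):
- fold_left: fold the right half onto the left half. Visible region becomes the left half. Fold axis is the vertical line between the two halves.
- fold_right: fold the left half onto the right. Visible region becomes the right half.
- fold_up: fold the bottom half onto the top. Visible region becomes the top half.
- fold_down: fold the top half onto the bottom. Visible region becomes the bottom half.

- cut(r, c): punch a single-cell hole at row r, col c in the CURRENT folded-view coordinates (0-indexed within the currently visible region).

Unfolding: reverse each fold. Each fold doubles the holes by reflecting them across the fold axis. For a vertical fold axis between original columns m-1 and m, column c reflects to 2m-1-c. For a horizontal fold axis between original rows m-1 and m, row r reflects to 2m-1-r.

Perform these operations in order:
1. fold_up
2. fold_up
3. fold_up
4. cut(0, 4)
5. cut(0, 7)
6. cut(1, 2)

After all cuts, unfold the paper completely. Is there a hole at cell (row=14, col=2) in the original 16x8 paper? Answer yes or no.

Answer: yes

Derivation:
Op 1 fold_up: fold axis h@8; visible region now rows[0,8) x cols[0,8) = 8x8
Op 2 fold_up: fold axis h@4; visible region now rows[0,4) x cols[0,8) = 4x8
Op 3 fold_up: fold axis h@2; visible region now rows[0,2) x cols[0,8) = 2x8
Op 4 cut(0, 4): punch at orig (0,4); cuts so far [(0, 4)]; region rows[0,2) x cols[0,8) = 2x8
Op 5 cut(0, 7): punch at orig (0,7); cuts so far [(0, 4), (0, 7)]; region rows[0,2) x cols[0,8) = 2x8
Op 6 cut(1, 2): punch at orig (1,2); cuts so far [(0, 4), (0, 7), (1, 2)]; region rows[0,2) x cols[0,8) = 2x8
Unfold 1 (reflect across h@2): 6 holes -> [(0, 4), (0, 7), (1, 2), (2, 2), (3, 4), (3, 7)]
Unfold 2 (reflect across h@4): 12 holes -> [(0, 4), (0, 7), (1, 2), (2, 2), (3, 4), (3, 7), (4, 4), (4, 7), (5, 2), (6, 2), (7, 4), (7, 7)]
Unfold 3 (reflect across h@8): 24 holes -> [(0, 4), (0, 7), (1, 2), (2, 2), (3, 4), (3, 7), (4, 4), (4, 7), (5, 2), (6, 2), (7, 4), (7, 7), (8, 4), (8, 7), (9, 2), (10, 2), (11, 4), (11, 7), (12, 4), (12, 7), (13, 2), (14, 2), (15, 4), (15, 7)]
Holes: [(0, 4), (0, 7), (1, 2), (2, 2), (3, 4), (3, 7), (4, 4), (4, 7), (5, 2), (6, 2), (7, 4), (7, 7), (8, 4), (8, 7), (9, 2), (10, 2), (11, 4), (11, 7), (12, 4), (12, 7), (13, 2), (14, 2), (15, 4), (15, 7)]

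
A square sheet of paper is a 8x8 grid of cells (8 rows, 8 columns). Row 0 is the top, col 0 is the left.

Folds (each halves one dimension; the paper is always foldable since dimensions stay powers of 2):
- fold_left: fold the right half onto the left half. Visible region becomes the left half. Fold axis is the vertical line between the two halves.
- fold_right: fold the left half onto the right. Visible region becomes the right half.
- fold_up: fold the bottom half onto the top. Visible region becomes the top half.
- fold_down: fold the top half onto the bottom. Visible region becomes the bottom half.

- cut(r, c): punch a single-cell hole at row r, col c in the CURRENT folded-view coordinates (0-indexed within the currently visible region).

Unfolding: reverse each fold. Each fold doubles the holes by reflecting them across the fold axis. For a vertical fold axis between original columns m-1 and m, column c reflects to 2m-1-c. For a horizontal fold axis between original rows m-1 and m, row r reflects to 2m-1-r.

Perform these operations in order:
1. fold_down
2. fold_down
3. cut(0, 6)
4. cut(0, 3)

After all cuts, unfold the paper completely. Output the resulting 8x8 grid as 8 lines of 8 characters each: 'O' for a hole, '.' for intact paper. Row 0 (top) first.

Answer: ........
...O..O.
...O..O.
........
........
...O..O.
...O..O.
........

Derivation:
Op 1 fold_down: fold axis h@4; visible region now rows[4,8) x cols[0,8) = 4x8
Op 2 fold_down: fold axis h@6; visible region now rows[6,8) x cols[0,8) = 2x8
Op 3 cut(0, 6): punch at orig (6,6); cuts so far [(6, 6)]; region rows[6,8) x cols[0,8) = 2x8
Op 4 cut(0, 3): punch at orig (6,3); cuts so far [(6, 3), (6, 6)]; region rows[6,8) x cols[0,8) = 2x8
Unfold 1 (reflect across h@6): 4 holes -> [(5, 3), (5, 6), (6, 3), (6, 6)]
Unfold 2 (reflect across h@4): 8 holes -> [(1, 3), (1, 6), (2, 3), (2, 6), (5, 3), (5, 6), (6, 3), (6, 6)]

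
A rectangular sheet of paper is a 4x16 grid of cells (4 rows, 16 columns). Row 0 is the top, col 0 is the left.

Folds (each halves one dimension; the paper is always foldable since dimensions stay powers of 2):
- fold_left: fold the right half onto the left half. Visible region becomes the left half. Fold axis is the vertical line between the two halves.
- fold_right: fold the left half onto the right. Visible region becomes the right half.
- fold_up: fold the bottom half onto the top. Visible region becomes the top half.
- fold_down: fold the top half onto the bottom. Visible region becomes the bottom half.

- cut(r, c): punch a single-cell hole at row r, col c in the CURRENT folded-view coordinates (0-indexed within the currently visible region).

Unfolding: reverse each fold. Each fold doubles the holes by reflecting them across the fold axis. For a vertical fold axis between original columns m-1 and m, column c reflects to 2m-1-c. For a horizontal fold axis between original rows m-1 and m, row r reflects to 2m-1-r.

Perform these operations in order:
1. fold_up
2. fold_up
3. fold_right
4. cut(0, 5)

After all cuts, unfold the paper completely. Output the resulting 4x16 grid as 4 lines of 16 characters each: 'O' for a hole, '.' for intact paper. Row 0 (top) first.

Answer: ..O..........O..
..O..........O..
..O..........O..
..O..........O..

Derivation:
Op 1 fold_up: fold axis h@2; visible region now rows[0,2) x cols[0,16) = 2x16
Op 2 fold_up: fold axis h@1; visible region now rows[0,1) x cols[0,16) = 1x16
Op 3 fold_right: fold axis v@8; visible region now rows[0,1) x cols[8,16) = 1x8
Op 4 cut(0, 5): punch at orig (0,13); cuts so far [(0, 13)]; region rows[0,1) x cols[8,16) = 1x8
Unfold 1 (reflect across v@8): 2 holes -> [(0, 2), (0, 13)]
Unfold 2 (reflect across h@1): 4 holes -> [(0, 2), (0, 13), (1, 2), (1, 13)]
Unfold 3 (reflect across h@2): 8 holes -> [(0, 2), (0, 13), (1, 2), (1, 13), (2, 2), (2, 13), (3, 2), (3, 13)]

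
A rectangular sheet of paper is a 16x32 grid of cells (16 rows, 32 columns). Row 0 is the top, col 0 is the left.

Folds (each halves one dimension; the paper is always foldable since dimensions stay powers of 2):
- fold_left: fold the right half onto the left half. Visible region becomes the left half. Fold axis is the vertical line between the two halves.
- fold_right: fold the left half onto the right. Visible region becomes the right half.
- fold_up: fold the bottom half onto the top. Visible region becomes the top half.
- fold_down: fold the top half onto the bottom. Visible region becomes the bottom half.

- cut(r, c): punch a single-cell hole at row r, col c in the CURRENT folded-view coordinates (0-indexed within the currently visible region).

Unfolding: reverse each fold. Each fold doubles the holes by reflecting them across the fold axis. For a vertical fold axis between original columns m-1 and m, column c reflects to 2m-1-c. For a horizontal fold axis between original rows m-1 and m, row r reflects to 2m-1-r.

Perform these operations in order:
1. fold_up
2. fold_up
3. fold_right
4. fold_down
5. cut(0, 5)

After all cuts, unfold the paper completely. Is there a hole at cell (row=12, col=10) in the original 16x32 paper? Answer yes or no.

Op 1 fold_up: fold axis h@8; visible region now rows[0,8) x cols[0,32) = 8x32
Op 2 fold_up: fold axis h@4; visible region now rows[0,4) x cols[0,32) = 4x32
Op 3 fold_right: fold axis v@16; visible region now rows[0,4) x cols[16,32) = 4x16
Op 4 fold_down: fold axis h@2; visible region now rows[2,4) x cols[16,32) = 2x16
Op 5 cut(0, 5): punch at orig (2,21); cuts so far [(2, 21)]; region rows[2,4) x cols[16,32) = 2x16
Unfold 1 (reflect across h@2): 2 holes -> [(1, 21), (2, 21)]
Unfold 2 (reflect across v@16): 4 holes -> [(1, 10), (1, 21), (2, 10), (2, 21)]
Unfold 3 (reflect across h@4): 8 holes -> [(1, 10), (1, 21), (2, 10), (2, 21), (5, 10), (5, 21), (6, 10), (6, 21)]
Unfold 4 (reflect across h@8): 16 holes -> [(1, 10), (1, 21), (2, 10), (2, 21), (5, 10), (5, 21), (6, 10), (6, 21), (9, 10), (9, 21), (10, 10), (10, 21), (13, 10), (13, 21), (14, 10), (14, 21)]
Holes: [(1, 10), (1, 21), (2, 10), (2, 21), (5, 10), (5, 21), (6, 10), (6, 21), (9, 10), (9, 21), (10, 10), (10, 21), (13, 10), (13, 21), (14, 10), (14, 21)]

Answer: no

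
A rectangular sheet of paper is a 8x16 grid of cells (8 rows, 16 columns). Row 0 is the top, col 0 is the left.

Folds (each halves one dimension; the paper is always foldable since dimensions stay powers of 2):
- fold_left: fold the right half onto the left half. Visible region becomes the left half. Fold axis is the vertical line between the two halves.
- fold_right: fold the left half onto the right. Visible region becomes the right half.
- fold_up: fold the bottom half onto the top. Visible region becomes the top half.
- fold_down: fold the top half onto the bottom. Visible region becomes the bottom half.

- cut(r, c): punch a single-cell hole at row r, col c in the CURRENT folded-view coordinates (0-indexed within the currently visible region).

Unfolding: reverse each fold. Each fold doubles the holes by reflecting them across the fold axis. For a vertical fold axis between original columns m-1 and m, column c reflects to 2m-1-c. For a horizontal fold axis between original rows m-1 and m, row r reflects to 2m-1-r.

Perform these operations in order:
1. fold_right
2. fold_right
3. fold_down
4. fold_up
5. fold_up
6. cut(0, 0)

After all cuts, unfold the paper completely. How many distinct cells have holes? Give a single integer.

Answer: 32

Derivation:
Op 1 fold_right: fold axis v@8; visible region now rows[0,8) x cols[8,16) = 8x8
Op 2 fold_right: fold axis v@12; visible region now rows[0,8) x cols[12,16) = 8x4
Op 3 fold_down: fold axis h@4; visible region now rows[4,8) x cols[12,16) = 4x4
Op 4 fold_up: fold axis h@6; visible region now rows[4,6) x cols[12,16) = 2x4
Op 5 fold_up: fold axis h@5; visible region now rows[4,5) x cols[12,16) = 1x4
Op 6 cut(0, 0): punch at orig (4,12); cuts so far [(4, 12)]; region rows[4,5) x cols[12,16) = 1x4
Unfold 1 (reflect across h@5): 2 holes -> [(4, 12), (5, 12)]
Unfold 2 (reflect across h@6): 4 holes -> [(4, 12), (5, 12), (6, 12), (7, 12)]
Unfold 3 (reflect across h@4): 8 holes -> [(0, 12), (1, 12), (2, 12), (3, 12), (4, 12), (5, 12), (6, 12), (7, 12)]
Unfold 4 (reflect across v@12): 16 holes -> [(0, 11), (0, 12), (1, 11), (1, 12), (2, 11), (2, 12), (3, 11), (3, 12), (4, 11), (4, 12), (5, 11), (5, 12), (6, 11), (6, 12), (7, 11), (7, 12)]
Unfold 5 (reflect across v@8): 32 holes -> [(0, 3), (0, 4), (0, 11), (0, 12), (1, 3), (1, 4), (1, 11), (1, 12), (2, 3), (2, 4), (2, 11), (2, 12), (3, 3), (3, 4), (3, 11), (3, 12), (4, 3), (4, 4), (4, 11), (4, 12), (5, 3), (5, 4), (5, 11), (5, 12), (6, 3), (6, 4), (6, 11), (6, 12), (7, 3), (7, 4), (7, 11), (7, 12)]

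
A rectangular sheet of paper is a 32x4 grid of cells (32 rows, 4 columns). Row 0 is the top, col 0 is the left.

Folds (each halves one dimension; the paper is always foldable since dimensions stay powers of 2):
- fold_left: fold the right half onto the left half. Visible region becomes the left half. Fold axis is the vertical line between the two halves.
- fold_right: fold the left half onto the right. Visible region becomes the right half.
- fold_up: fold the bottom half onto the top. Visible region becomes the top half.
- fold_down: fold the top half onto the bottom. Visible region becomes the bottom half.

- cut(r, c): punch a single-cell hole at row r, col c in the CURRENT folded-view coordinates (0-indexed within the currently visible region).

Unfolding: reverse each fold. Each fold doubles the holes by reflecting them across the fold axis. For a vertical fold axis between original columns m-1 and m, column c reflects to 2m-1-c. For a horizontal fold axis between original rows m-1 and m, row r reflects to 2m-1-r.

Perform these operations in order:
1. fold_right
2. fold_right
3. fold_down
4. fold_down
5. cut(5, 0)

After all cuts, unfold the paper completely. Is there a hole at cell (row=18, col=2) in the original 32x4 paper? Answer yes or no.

Answer: yes

Derivation:
Op 1 fold_right: fold axis v@2; visible region now rows[0,32) x cols[2,4) = 32x2
Op 2 fold_right: fold axis v@3; visible region now rows[0,32) x cols[3,4) = 32x1
Op 3 fold_down: fold axis h@16; visible region now rows[16,32) x cols[3,4) = 16x1
Op 4 fold_down: fold axis h@24; visible region now rows[24,32) x cols[3,4) = 8x1
Op 5 cut(5, 0): punch at orig (29,3); cuts so far [(29, 3)]; region rows[24,32) x cols[3,4) = 8x1
Unfold 1 (reflect across h@24): 2 holes -> [(18, 3), (29, 3)]
Unfold 2 (reflect across h@16): 4 holes -> [(2, 3), (13, 3), (18, 3), (29, 3)]
Unfold 3 (reflect across v@3): 8 holes -> [(2, 2), (2, 3), (13, 2), (13, 3), (18, 2), (18, 3), (29, 2), (29, 3)]
Unfold 4 (reflect across v@2): 16 holes -> [(2, 0), (2, 1), (2, 2), (2, 3), (13, 0), (13, 1), (13, 2), (13, 3), (18, 0), (18, 1), (18, 2), (18, 3), (29, 0), (29, 1), (29, 2), (29, 3)]
Holes: [(2, 0), (2, 1), (2, 2), (2, 3), (13, 0), (13, 1), (13, 2), (13, 3), (18, 0), (18, 1), (18, 2), (18, 3), (29, 0), (29, 1), (29, 2), (29, 3)]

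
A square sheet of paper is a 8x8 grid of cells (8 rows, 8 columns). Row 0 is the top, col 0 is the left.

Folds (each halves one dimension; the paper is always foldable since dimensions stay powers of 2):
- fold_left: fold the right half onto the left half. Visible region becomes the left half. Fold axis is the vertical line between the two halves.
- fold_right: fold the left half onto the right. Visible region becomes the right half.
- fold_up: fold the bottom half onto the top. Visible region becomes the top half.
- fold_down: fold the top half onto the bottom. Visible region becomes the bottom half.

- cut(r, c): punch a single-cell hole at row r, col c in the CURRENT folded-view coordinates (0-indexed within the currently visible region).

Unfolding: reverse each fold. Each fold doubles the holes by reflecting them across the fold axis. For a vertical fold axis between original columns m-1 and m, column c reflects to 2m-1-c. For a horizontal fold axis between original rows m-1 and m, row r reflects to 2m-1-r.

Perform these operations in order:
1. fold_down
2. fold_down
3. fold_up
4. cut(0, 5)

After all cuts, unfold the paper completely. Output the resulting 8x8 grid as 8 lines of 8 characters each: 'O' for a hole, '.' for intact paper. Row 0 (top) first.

Answer: .....O..
.....O..
.....O..
.....O..
.....O..
.....O..
.....O..
.....O..

Derivation:
Op 1 fold_down: fold axis h@4; visible region now rows[4,8) x cols[0,8) = 4x8
Op 2 fold_down: fold axis h@6; visible region now rows[6,8) x cols[0,8) = 2x8
Op 3 fold_up: fold axis h@7; visible region now rows[6,7) x cols[0,8) = 1x8
Op 4 cut(0, 5): punch at orig (6,5); cuts so far [(6, 5)]; region rows[6,7) x cols[0,8) = 1x8
Unfold 1 (reflect across h@7): 2 holes -> [(6, 5), (7, 5)]
Unfold 2 (reflect across h@6): 4 holes -> [(4, 5), (5, 5), (6, 5), (7, 5)]
Unfold 3 (reflect across h@4): 8 holes -> [(0, 5), (1, 5), (2, 5), (3, 5), (4, 5), (5, 5), (6, 5), (7, 5)]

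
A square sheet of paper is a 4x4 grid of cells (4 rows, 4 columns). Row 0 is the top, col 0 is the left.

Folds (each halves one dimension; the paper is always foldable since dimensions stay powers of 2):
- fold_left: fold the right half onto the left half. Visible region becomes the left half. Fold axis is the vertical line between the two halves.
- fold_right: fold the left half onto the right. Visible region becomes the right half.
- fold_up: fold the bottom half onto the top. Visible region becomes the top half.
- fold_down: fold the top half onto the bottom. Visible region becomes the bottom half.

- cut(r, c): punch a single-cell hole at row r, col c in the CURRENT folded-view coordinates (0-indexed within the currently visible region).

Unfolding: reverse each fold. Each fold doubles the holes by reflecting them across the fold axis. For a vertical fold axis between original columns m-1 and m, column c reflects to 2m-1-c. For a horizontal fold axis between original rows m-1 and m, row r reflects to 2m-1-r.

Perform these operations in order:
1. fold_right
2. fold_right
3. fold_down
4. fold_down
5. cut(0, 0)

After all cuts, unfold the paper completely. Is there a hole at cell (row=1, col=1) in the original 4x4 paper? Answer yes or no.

Answer: yes

Derivation:
Op 1 fold_right: fold axis v@2; visible region now rows[0,4) x cols[2,4) = 4x2
Op 2 fold_right: fold axis v@3; visible region now rows[0,4) x cols[3,4) = 4x1
Op 3 fold_down: fold axis h@2; visible region now rows[2,4) x cols[3,4) = 2x1
Op 4 fold_down: fold axis h@3; visible region now rows[3,4) x cols[3,4) = 1x1
Op 5 cut(0, 0): punch at orig (3,3); cuts so far [(3, 3)]; region rows[3,4) x cols[3,4) = 1x1
Unfold 1 (reflect across h@3): 2 holes -> [(2, 3), (3, 3)]
Unfold 2 (reflect across h@2): 4 holes -> [(0, 3), (1, 3), (2, 3), (3, 3)]
Unfold 3 (reflect across v@3): 8 holes -> [(0, 2), (0, 3), (1, 2), (1, 3), (2, 2), (2, 3), (3, 2), (3, 3)]
Unfold 4 (reflect across v@2): 16 holes -> [(0, 0), (0, 1), (0, 2), (0, 3), (1, 0), (1, 1), (1, 2), (1, 3), (2, 0), (2, 1), (2, 2), (2, 3), (3, 0), (3, 1), (3, 2), (3, 3)]
Holes: [(0, 0), (0, 1), (0, 2), (0, 3), (1, 0), (1, 1), (1, 2), (1, 3), (2, 0), (2, 1), (2, 2), (2, 3), (3, 0), (3, 1), (3, 2), (3, 3)]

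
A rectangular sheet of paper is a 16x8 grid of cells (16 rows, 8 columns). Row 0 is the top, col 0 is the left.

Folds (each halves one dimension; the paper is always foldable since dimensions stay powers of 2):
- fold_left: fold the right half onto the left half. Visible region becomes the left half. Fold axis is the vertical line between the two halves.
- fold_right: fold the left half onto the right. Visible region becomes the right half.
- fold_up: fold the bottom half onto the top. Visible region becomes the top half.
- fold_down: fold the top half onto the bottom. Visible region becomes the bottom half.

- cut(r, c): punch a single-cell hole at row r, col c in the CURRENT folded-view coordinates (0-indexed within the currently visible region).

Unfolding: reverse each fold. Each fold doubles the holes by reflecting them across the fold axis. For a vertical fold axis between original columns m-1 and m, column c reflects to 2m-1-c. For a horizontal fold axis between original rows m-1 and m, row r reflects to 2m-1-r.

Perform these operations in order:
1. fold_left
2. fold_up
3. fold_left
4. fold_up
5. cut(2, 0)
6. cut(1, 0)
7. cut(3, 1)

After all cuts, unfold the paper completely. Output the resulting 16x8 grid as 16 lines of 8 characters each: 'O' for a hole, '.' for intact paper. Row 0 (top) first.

Answer: ........
O..OO..O
O..OO..O
.OO..OO.
.OO..OO.
O..OO..O
O..OO..O
........
........
O..OO..O
O..OO..O
.OO..OO.
.OO..OO.
O..OO..O
O..OO..O
........

Derivation:
Op 1 fold_left: fold axis v@4; visible region now rows[0,16) x cols[0,4) = 16x4
Op 2 fold_up: fold axis h@8; visible region now rows[0,8) x cols[0,4) = 8x4
Op 3 fold_left: fold axis v@2; visible region now rows[0,8) x cols[0,2) = 8x2
Op 4 fold_up: fold axis h@4; visible region now rows[0,4) x cols[0,2) = 4x2
Op 5 cut(2, 0): punch at orig (2,0); cuts so far [(2, 0)]; region rows[0,4) x cols[0,2) = 4x2
Op 6 cut(1, 0): punch at orig (1,0); cuts so far [(1, 0), (2, 0)]; region rows[0,4) x cols[0,2) = 4x2
Op 7 cut(3, 1): punch at orig (3,1); cuts so far [(1, 0), (2, 0), (3, 1)]; region rows[0,4) x cols[0,2) = 4x2
Unfold 1 (reflect across h@4): 6 holes -> [(1, 0), (2, 0), (3, 1), (4, 1), (5, 0), (6, 0)]
Unfold 2 (reflect across v@2): 12 holes -> [(1, 0), (1, 3), (2, 0), (2, 3), (3, 1), (3, 2), (4, 1), (4, 2), (5, 0), (5, 3), (6, 0), (6, 3)]
Unfold 3 (reflect across h@8): 24 holes -> [(1, 0), (1, 3), (2, 0), (2, 3), (3, 1), (3, 2), (4, 1), (4, 2), (5, 0), (5, 3), (6, 0), (6, 3), (9, 0), (9, 3), (10, 0), (10, 3), (11, 1), (11, 2), (12, 1), (12, 2), (13, 0), (13, 3), (14, 0), (14, 3)]
Unfold 4 (reflect across v@4): 48 holes -> [(1, 0), (1, 3), (1, 4), (1, 7), (2, 0), (2, 3), (2, 4), (2, 7), (3, 1), (3, 2), (3, 5), (3, 6), (4, 1), (4, 2), (4, 5), (4, 6), (5, 0), (5, 3), (5, 4), (5, 7), (6, 0), (6, 3), (6, 4), (6, 7), (9, 0), (9, 3), (9, 4), (9, 7), (10, 0), (10, 3), (10, 4), (10, 7), (11, 1), (11, 2), (11, 5), (11, 6), (12, 1), (12, 2), (12, 5), (12, 6), (13, 0), (13, 3), (13, 4), (13, 7), (14, 0), (14, 3), (14, 4), (14, 7)]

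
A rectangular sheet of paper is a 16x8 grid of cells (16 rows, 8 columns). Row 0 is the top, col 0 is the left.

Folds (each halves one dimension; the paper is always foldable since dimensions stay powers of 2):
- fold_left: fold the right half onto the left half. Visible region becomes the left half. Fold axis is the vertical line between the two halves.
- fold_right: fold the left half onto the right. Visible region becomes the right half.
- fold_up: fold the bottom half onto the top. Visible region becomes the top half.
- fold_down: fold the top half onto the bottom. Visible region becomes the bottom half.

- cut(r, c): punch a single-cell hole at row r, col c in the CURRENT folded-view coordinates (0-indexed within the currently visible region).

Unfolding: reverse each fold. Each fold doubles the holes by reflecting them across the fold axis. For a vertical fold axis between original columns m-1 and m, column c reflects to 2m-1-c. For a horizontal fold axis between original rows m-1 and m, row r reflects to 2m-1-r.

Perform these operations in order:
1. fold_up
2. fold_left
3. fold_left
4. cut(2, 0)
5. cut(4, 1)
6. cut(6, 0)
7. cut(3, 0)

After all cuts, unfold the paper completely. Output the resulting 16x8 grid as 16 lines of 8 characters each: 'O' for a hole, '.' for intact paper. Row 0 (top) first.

Op 1 fold_up: fold axis h@8; visible region now rows[0,8) x cols[0,8) = 8x8
Op 2 fold_left: fold axis v@4; visible region now rows[0,8) x cols[0,4) = 8x4
Op 3 fold_left: fold axis v@2; visible region now rows[0,8) x cols[0,2) = 8x2
Op 4 cut(2, 0): punch at orig (2,0); cuts so far [(2, 0)]; region rows[0,8) x cols[0,2) = 8x2
Op 5 cut(4, 1): punch at orig (4,1); cuts so far [(2, 0), (4, 1)]; region rows[0,8) x cols[0,2) = 8x2
Op 6 cut(6, 0): punch at orig (6,0); cuts so far [(2, 0), (4, 1), (6, 0)]; region rows[0,8) x cols[0,2) = 8x2
Op 7 cut(3, 0): punch at orig (3,0); cuts so far [(2, 0), (3, 0), (4, 1), (6, 0)]; region rows[0,8) x cols[0,2) = 8x2
Unfold 1 (reflect across v@2): 8 holes -> [(2, 0), (2, 3), (3, 0), (3, 3), (4, 1), (4, 2), (6, 0), (6, 3)]
Unfold 2 (reflect across v@4): 16 holes -> [(2, 0), (2, 3), (2, 4), (2, 7), (3, 0), (3, 3), (3, 4), (3, 7), (4, 1), (4, 2), (4, 5), (4, 6), (6, 0), (6, 3), (6, 4), (6, 7)]
Unfold 3 (reflect across h@8): 32 holes -> [(2, 0), (2, 3), (2, 4), (2, 7), (3, 0), (3, 3), (3, 4), (3, 7), (4, 1), (4, 2), (4, 5), (4, 6), (6, 0), (6, 3), (6, 4), (6, 7), (9, 0), (9, 3), (9, 4), (9, 7), (11, 1), (11, 2), (11, 5), (11, 6), (12, 0), (12, 3), (12, 4), (12, 7), (13, 0), (13, 3), (13, 4), (13, 7)]

Answer: ........
........
O..OO..O
O..OO..O
.OO..OO.
........
O..OO..O
........
........
O..OO..O
........
.OO..OO.
O..OO..O
O..OO..O
........
........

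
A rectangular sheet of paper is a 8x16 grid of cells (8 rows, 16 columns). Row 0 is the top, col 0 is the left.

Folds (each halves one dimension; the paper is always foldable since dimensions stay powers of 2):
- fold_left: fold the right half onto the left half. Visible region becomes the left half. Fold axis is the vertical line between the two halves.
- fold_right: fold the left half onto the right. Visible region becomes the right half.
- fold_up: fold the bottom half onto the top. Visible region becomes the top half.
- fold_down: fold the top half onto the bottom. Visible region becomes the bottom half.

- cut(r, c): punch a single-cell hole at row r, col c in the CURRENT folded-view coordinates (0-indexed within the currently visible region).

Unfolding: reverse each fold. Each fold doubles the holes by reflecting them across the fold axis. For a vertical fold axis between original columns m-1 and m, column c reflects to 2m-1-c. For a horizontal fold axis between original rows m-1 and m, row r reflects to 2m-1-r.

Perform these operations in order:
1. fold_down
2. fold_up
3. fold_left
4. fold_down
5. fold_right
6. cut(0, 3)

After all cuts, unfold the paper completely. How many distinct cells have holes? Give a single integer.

Answer: 32

Derivation:
Op 1 fold_down: fold axis h@4; visible region now rows[4,8) x cols[0,16) = 4x16
Op 2 fold_up: fold axis h@6; visible region now rows[4,6) x cols[0,16) = 2x16
Op 3 fold_left: fold axis v@8; visible region now rows[4,6) x cols[0,8) = 2x8
Op 4 fold_down: fold axis h@5; visible region now rows[5,6) x cols[0,8) = 1x8
Op 5 fold_right: fold axis v@4; visible region now rows[5,6) x cols[4,8) = 1x4
Op 6 cut(0, 3): punch at orig (5,7); cuts so far [(5, 7)]; region rows[5,6) x cols[4,8) = 1x4
Unfold 1 (reflect across v@4): 2 holes -> [(5, 0), (5, 7)]
Unfold 2 (reflect across h@5): 4 holes -> [(4, 0), (4, 7), (5, 0), (5, 7)]
Unfold 3 (reflect across v@8): 8 holes -> [(4, 0), (4, 7), (4, 8), (4, 15), (5, 0), (5, 7), (5, 8), (5, 15)]
Unfold 4 (reflect across h@6): 16 holes -> [(4, 0), (4, 7), (4, 8), (4, 15), (5, 0), (5, 7), (5, 8), (5, 15), (6, 0), (6, 7), (6, 8), (6, 15), (7, 0), (7, 7), (7, 8), (7, 15)]
Unfold 5 (reflect across h@4): 32 holes -> [(0, 0), (0, 7), (0, 8), (0, 15), (1, 0), (1, 7), (1, 8), (1, 15), (2, 0), (2, 7), (2, 8), (2, 15), (3, 0), (3, 7), (3, 8), (3, 15), (4, 0), (4, 7), (4, 8), (4, 15), (5, 0), (5, 7), (5, 8), (5, 15), (6, 0), (6, 7), (6, 8), (6, 15), (7, 0), (7, 7), (7, 8), (7, 15)]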